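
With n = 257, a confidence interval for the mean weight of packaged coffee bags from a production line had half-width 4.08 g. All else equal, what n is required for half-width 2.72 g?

Margin of error scales as 1/√n, so n₂ = n₁·(E₁/E₂)².
n₂ = 257 × (4.08/2.72)² = 257 × 2.25 = 578.25
Round up: n₂ = 579.

n = 579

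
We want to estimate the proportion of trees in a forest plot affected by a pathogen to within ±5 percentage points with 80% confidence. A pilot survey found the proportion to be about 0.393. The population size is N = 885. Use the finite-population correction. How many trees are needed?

For a proportion with margin E = 0.05 at 80% confidence, z = 1.282.
n = p̂(1−p̂)(z/E)² = 0.393 × 0.607 × (1.282/0.05)² = 156.83 — call this n₀.
Finite-population correction with N = 885: n = n₀ / (1 + (n₀−1)/N) = 156.83 / 1.176 = 133.36
Round up: n = 134.

134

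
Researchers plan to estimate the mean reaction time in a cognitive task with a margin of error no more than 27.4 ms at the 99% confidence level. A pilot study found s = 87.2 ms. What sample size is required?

68

For a mean, the margin of error is E = z·σ/√n, so n = (zσ/E)².
At 99% confidence, z = 2.576.
n = (2.576 × 87.2 / 27.4)² = 67.21
Round up: n = 68.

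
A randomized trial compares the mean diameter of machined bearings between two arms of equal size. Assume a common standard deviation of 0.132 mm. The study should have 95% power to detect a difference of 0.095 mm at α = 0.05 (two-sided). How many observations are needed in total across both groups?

102 total

For two equal groups, n per group = 2·((z_{α/2} + z_β)·σ/δ)².
z_{α/2} = 1.960; z_β = 1.645 (power 95%).
n = 2 × (3.605 × 0.132 / 0.095)² = 2 × 25.09 = 50.18
Round up: n = 51 per group.
Total across both groups: 2 × 51 = 102.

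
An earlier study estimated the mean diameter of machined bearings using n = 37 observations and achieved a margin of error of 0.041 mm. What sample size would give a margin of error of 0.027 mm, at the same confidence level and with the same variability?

Margin of error scales as 1/√n, so n₂ = n₁·(E₁/E₂)².
n₂ = 37 × (0.041/0.027)² = 37 × 2.306 = 85.32
Round up: n₂ = 86.

86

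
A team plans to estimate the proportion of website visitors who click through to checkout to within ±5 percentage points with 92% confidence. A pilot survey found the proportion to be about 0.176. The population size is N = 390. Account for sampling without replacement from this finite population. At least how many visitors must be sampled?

For a proportion with margin E = 0.05 at 92% confidence, z = 1.751.
n = p̂(1−p̂)(z/E)² = 0.176 × 0.824 × (1.751/0.05)² = 177.86 — call this n₀.
Finite-population correction with N = 390: n = n₀ / (1 + (n₀−1)/N) = 177.86 / 1.453 = 122.41
Round up: n = 123.

123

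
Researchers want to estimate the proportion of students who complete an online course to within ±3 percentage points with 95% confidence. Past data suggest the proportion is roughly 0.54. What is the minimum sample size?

1061

For a proportion with margin E = 0.03 at 95% confidence, z = 1.960.
n = p̂(1−p̂)(z/E)² = 0.54 × 0.46 × (1.960/0.03)² = 1060.28
Round up: n = 1061.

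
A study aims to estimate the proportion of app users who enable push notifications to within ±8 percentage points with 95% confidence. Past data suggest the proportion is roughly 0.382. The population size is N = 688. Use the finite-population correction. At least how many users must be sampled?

n = 118

For a proportion with margin E = 0.08 at 95% confidence, z = 1.960.
n = p̂(1−p̂)(z/E)² = 0.382 × 0.618 × (1.960/0.08)² = 141.70 — call this n₀.
Finite-population correction with N = 688: n = n₀ / (1 + (n₀−1)/N) = 141.70 / 1.205 = 117.59
Round up: n = 118.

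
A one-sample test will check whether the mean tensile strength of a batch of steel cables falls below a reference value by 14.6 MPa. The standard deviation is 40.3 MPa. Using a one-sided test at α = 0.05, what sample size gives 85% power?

For a one-sample z-test, n = ((z_α + z_β)·σ/δ)².
z_α = 1.645 (one-sided α = 0.05); z_β = 1.036 (power 85% → β = 0.15).
n = (2.681 × 40.3 / 14.6)² = 54.76
Round up: n = 55.

n = 55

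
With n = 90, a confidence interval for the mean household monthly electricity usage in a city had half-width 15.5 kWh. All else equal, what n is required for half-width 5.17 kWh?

Margin of error scales as 1/√n, so n₂ = n₁·(E₁/E₂)².
n₂ = 90 × (15.5/5.17)² = 90 × 8.988 = 808.92
Round up: n₂ = 809.

809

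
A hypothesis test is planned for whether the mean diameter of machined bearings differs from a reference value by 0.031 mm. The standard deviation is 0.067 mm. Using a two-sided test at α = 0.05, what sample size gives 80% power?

37

For a one-sample z-test, n = ((z_{α/2} + z_β)·σ/δ)².
z_{α/2} = 1.960 (two-sided α = 0.05); z_β = 0.842 (power 80% → β = 0.2).
n = (2.802 × 0.067 / 0.031)² = 36.67
Round up: n = 37.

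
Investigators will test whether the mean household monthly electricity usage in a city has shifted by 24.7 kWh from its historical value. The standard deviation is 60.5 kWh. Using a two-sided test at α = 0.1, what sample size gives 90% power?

52

For a one-sample z-test, n = ((z_{α/2} + z_β)·σ/δ)².
z_{α/2} = 1.645 (two-sided α = 0.1); z_β = 1.282 (power 90% → β = 0.1).
n = (2.927 × 60.5 / 24.7)² = 51.40
Round up: n = 52.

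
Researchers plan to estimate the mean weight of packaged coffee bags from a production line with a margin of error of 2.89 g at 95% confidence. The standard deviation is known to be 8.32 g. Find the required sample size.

For a mean, the margin of error is E = z·σ/√n, so n = (zσ/E)².
At 95% confidence, z = 1.960.
n = (1.960 × 8.32 / 2.89)² = 31.84
Round up: n = 32.

32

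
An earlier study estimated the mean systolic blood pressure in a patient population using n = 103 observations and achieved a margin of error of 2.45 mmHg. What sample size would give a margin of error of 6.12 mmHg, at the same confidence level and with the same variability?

Margin of error scales as 1/√n, so n₂ = n₁·(E₁/E₂)².
n₂ = 103 × (2.45/6.12)² = 103 × 0.1603 = 16.51
Round up: n₂ = 17.

17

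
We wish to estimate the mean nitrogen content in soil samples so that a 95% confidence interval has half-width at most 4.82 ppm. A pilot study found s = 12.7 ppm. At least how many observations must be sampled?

27

For a mean, the margin of error is E = z·σ/√n, so n = (zσ/E)².
At 95% confidence, z = 1.960.
n = (1.960 × 12.7 / 4.82)² = 26.67
Round up: n = 27.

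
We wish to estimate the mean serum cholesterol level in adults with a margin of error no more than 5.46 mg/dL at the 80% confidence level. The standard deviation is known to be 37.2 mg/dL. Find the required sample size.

77

For a mean, the margin of error is E = z·σ/√n, so n = (zσ/E)².
At 80% confidence, z = 1.282.
n = (1.282 × 37.2 / 5.46)² = 76.29
Round up: n = 77.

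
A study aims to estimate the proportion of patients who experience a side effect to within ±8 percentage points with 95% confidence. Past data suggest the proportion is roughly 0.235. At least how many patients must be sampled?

For a proportion with margin E = 0.08 at 95% confidence, z = 1.960.
n = p̂(1−p̂)(z/E)² = 0.235 × 0.765 × (1.960/0.08)² = 107.91
Round up: n = 108.

108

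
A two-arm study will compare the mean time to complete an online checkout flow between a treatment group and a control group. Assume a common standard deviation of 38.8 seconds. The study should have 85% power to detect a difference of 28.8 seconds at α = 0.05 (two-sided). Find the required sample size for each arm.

For two equal groups, n per group = 2·((z_{α/2} + z_β)·σ/δ)².
z_{α/2} = 1.960; z_β = 1.036 (power 85%).
n = 2 × (2.996 × 38.8 / 28.8)² = 2 × 16.29 = 32.58
Round up: n = 33 per group.

33 per group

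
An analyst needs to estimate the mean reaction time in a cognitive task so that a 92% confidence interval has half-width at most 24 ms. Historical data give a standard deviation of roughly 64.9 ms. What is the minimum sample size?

For a mean, the margin of error is E = z·σ/√n, so n = (zσ/E)².
At 92% confidence, z = 1.751.
n = (1.751 × 64.9 / 24)² = 22.42
Round up: n = 23.

23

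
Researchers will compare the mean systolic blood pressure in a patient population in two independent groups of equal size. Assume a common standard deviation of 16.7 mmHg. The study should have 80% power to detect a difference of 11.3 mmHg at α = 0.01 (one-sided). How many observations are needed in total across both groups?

88 total

For two equal groups, n per group = 2·((z_α + z_β)·σ/δ)².
z_α = 2.326; z_β = 0.842 (power 80%).
n = 2 × (3.168 × 16.7 / 11.3)² = 2 × 21.92 = 43.84
Round up: n = 44 per group.
Total across both groups: 2 × 44 = 88.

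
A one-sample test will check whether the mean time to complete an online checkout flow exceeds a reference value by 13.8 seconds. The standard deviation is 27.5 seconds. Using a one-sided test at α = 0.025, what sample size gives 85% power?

For a one-sample z-test, n = ((z_α + z_β)·σ/δ)².
z_α = 1.960 (one-sided α = 0.025); z_β = 1.036 (power 85% → β = 0.15).
n = (2.996 × 27.5 / 13.8)² = 35.64
Round up: n = 36.

n = 36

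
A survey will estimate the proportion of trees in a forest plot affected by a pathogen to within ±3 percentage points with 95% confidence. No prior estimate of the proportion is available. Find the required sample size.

1068

For a proportion with margin E = 0.03 at 95% confidence, z = 1.960.
With no prior estimate, use p = 0.5, which maximizes p(1−p) at 0.25.
n = 0.25 × (z/E)² = 0.25 × (1.960/0.03)² = 1067.11
Round up: n = 1068.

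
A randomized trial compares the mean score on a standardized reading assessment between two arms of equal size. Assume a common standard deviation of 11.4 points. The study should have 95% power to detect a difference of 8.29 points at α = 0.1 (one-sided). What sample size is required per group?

33 per group

For two equal groups, n per group = 2·((z_α + z_β)·σ/δ)².
z_α = 1.282; z_β = 1.645 (power 95%).
n = 2 × (2.927 × 11.4 / 8.29)² = 2 × 16.20 = 32.40
Round up: n = 33 per group.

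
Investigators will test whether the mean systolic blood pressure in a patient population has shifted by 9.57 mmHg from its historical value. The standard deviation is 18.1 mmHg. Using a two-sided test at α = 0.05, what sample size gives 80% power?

29

For a one-sample z-test, n = ((z_{α/2} + z_β)·σ/δ)².
z_{α/2} = 1.960 (two-sided α = 0.05); z_β = 0.842 (power 80% → β = 0.2).
n = (2.802 × 18.1 / 9.57)² = 28.08
Round up: n = 29.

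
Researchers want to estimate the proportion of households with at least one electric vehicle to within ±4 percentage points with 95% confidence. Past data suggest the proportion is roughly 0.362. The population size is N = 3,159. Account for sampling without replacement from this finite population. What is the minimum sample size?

472

For a proportion with margin E = 0.04 at 95% confidence, z = 1.960.
n = p̂(1−p̂)(z/E)² = 0.362 × 0.638 × (1.960/0.04)² = 554.53 — call this n₀.
Finite-population correction with N = 3,159: n = n₀ / (1 + (n₀−1)/N) = 554.53 / 1.175 = 471.94
Round up: n = 472.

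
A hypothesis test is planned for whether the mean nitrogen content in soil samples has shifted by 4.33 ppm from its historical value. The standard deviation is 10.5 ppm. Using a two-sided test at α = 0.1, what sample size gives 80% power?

For a one-sample z-test, n = ((z_{α/2} + z_β)·σ/δ)².
z_{α/2} = 1.645 (two-sided α = 0.1); z_β = 0.842 (power 80% → β = 0.2).
n = (2.487 × 10.5 / 4.33)² = 36.37
Round up: n = 37.

n = 37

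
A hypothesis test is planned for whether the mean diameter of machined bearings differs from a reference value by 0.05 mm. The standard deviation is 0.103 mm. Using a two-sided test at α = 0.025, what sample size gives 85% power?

For a one-sample z-test, n = ((z_{α/2} + z_β)·σ/δ)².
z_{α/2} = 2.241 (two-sided α = 0.025); z_β = 1.036 (power 85% → β = 0.15).
n = (3.277 × 0.103 / 0.05)² = 45.57
Round up: n = 46.

46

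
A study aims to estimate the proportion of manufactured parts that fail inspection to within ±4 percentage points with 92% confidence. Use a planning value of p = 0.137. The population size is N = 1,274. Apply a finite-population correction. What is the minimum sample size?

193

For a proportion with margin E = 0.04 at 92% confidence, z = 1.751.
n = p̂(1−p̂)(z/E)² = 0.137 × 0.863 × (1.751/0.04)² = 226.56 — call this n₀.
Finite-population correction with N = 1,274: n = n₀ / (1 + (n₀−1)/N) = 226.56 / 1.177 = 192.49
Round up: n = 193.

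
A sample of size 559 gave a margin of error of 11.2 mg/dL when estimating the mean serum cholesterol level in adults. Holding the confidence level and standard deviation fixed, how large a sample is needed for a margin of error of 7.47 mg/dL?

1257

Margin of error scales as 1/√n, so n₂ = n₁·(E₁/E₂)².
n₂ = 559 × (11.2/7.47)² = 559 × 2.248 = 1256.63
Round up: n₂ = 1257.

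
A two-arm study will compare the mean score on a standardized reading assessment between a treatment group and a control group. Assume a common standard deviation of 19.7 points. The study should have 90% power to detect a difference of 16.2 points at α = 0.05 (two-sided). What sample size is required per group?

For two equal groups, n per group = 2·((z_{α/2} + z_β)·σ/δ)².
z_{α/2} = 1.960; z_β = 1.282 (power 90%).
n = 2 × (3.242 × 19.7 / 16.2)² = 2 × 15.54 = 31.08
Round up: n = 32 per group.

32 per group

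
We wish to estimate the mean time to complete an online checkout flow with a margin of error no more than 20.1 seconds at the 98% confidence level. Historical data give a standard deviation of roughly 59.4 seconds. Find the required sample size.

For a mean, the margin of error is E = z·σ/√n, so n = (zσ/E)².
At 98% confidence, z = 2.326.
n = (2.326 × 59.4 / 20.1)² = 47.25
Round up: n = 48.

48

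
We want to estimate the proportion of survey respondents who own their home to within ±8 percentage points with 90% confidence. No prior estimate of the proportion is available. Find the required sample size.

106

For a proportion with margin E = 0.08 at 90% confidence, z = 1.645.
With no prior estimate, use p = 0.5, which maximizes p(1−p) at 0.25.
n = 0.25 × (z/E)² = 0.25 × (1.645/0.08)² = 105.70
Round up: n = 106.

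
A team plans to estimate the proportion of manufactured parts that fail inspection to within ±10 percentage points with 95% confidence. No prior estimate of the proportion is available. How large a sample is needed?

For a proportion with margin E = 0.1 at 95% confidence, z = 1.960.
With no prior estimate, use p = 0.5, which maximizes p(1−p) at 0.25.
n = 0.25 × (z/E)² = 0.25 × (1.960/0.1)² = 96.04
Round up: n = 97.

97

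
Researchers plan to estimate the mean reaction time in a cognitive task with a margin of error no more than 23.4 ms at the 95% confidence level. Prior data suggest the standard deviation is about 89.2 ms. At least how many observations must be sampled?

For a mean, the margin of error is E = z·σ/√n, so n = (zσ/E)².
At 95% confidence, z = 1.960.
n = (1.960 × 89.2 / 23.4)² = 55.82
Round up: n = 56.

56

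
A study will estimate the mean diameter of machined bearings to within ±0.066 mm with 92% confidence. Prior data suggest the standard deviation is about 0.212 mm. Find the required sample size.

For a mean, the margin of error is E = z·σ/√n, so n = (zσ/E)².
At 92% confidence, z = 1.751.
n = (1.751 × 0.212 / 0.066)² = 31.63
Round up: n = 32.

32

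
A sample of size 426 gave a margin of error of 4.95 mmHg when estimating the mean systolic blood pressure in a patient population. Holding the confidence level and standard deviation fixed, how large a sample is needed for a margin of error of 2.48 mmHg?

1698

Margin of error scales as 1/√n, so n₂ = n₁·(E₁/E₂)².
n₂ = 426 × (4.95/2.48)² = 426 × 3.984 = 1697.18
Round up: n₂ = 1698.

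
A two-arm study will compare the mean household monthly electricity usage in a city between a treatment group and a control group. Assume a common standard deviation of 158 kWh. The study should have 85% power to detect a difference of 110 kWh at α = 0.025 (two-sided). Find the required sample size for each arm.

45 per group

For two equal groups, n per group = 2·((z_{α/2} + z_β)·σ/δ)².
z_{α/2} = 2.241; z_β = 1.036 (power 85%).
n = 2 × (3.277 × 158 / 110)² = 2 × 22.16 = 44.32
Round up: n = 45 per group.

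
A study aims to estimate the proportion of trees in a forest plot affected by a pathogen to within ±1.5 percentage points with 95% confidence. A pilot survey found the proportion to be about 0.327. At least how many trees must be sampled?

For a proportion with margin E = 0.015 at 95% confidence, z = 1.960.
n = p̂(1−p̂)(z/E)² = 0.327 × 0.673 × (1.960/0.015)² = 3757.44
Round up: n = 3758.

3758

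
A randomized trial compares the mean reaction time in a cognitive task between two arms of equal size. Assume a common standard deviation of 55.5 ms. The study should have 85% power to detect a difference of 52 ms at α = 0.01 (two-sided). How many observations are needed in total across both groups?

60 total

For two equal groups, n per group = 2·((z_{α/2} + z_β)·σ/δ)².
z_{α/2} = 2.576; z_β = 1.036 (power 85%).
n = 2 × (3.612 × 55.5 / 52)² = 2 × 14.86 = 29.72
Round up: n = 30 per group.
Total across both groups: 2 × 30 = 60.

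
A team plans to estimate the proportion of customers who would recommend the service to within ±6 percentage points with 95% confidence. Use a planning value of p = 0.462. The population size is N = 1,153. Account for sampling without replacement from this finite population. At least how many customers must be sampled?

216

For a proportion with margin E = 0.06 at 95% confidence, z = 1.960.
n = p̂(1−p̂)(z/E)² = 0.462 × 0.538 × (1.960/0.06)² = 265.24 — call this n₀.
Finite-population correction with N = 1,153: n = n₀ / (1 + (n₀−1)/N) = 265.24 / 1.229 = 215.82
Round up: n = 216.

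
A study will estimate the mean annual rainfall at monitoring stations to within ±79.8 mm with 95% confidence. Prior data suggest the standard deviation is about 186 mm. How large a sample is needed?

21

For a mean, the margin of error is E = z·σ/√n, so n = (zσ/E)².
At 95% confidence, z = 1.960.
n = (1.960 × 186 / 79.8)² = 20.87
Round up: n = 21.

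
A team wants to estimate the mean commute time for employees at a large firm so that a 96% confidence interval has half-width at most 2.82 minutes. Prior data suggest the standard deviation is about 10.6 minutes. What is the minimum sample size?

For a mean, the margin of error is E = z·σ/√n, so n = (zσ/E)².
At 96% confidence, z = 2.054.
n = (2.054 × 10.6 / 2.82)² = 59.61
Round up: n = 60.

60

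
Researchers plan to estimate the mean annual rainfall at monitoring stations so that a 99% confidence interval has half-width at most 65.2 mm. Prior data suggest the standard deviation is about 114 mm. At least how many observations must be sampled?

n = 21

For a mean, the margin of error is E = z·σ/√n, so n = (zσ/E)².
At 99% confidence, z = 2.576.
n = (2.576 × 114 / 65.2)² = 20.29
Round up: n = 21.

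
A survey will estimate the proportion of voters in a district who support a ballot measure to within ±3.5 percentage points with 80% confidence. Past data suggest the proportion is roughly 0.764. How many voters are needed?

242

For a proportion with margin E = 0.035 at 80% confidence, z = 1.282.
n = p̂(1−p̂)(z/E)² = 0.764 × 0.236 × (1.282/0.035)² = 241.91
Round up: n = 242.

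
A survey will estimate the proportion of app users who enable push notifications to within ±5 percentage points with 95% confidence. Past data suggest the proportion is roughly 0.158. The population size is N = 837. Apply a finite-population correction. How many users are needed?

165

For a proportion with margin E = 0.05 at 95% confidence, z = 1.960.
n = p̂(1−p̂)(z/E)² = 0.158 × 0.842 × (1.960/0.05)² = 204.43 — call this n₀.
Finite-population correction with N = 837: n = n₀ / (1 + (n₀−1)/N) = 204.43 / 1.243 = 164.47
Round up: n = 165.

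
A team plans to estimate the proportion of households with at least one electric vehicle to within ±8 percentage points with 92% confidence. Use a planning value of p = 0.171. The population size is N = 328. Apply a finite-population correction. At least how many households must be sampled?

57

For a proportion with margin E = 0.08 at 92% confidence, z = 1.751.
n = p̂(1−p̂)(z/E)² = 0.171 × 0.829 × (1.751/0.08)² = 67.91 — call this n₀.
Finite-population correction with N = 328: n = n₀ / (1 + (n₀−1)/N) = 67.91 / 1.204 = 56.40
Round up: n = 57.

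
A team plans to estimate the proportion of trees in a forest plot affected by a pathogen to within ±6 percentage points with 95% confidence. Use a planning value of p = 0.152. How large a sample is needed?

For a proportion with margin E = 0.06 at 95% confidence, z = 1.960.
n = p̂(1−p̂)(z/E)² = 0.152 × 0.848 × (1.960/0.06)² = 137.55
Round up: n = 138.

138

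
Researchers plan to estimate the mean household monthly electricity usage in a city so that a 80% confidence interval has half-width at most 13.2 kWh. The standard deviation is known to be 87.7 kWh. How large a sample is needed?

For a mean, the margin of error is E = z·σ/√n, so n = (zσ/E)².
At 80% confidence, z = 1.282.
n = (1.282 × 87.7 / 13.2)² = 72.55
Round up: n = 73.

n = 73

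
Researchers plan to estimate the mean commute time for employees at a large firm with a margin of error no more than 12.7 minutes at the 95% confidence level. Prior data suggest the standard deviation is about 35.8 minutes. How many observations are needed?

31

For a mean, the margin of error is E = z·σ/√n, so n = (zσ/E)².
At 95% confidence, z = 1.960.
n = (1.960 × 35.8 / 12.7)² = 30.53
Round up: n = 31.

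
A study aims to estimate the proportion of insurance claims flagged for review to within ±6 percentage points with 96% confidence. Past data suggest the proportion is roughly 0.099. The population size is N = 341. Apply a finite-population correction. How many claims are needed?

For a proportion with margin E = 0.06 at 96% confidence, z = 2.054.
n = p̂(1−p̂)(z/E)² = 0.099 × 0.901 × (2.054/0.06)² = 104.53 — call this n₀.
Finite-population correction with N = 341: n = n₀ / (1 + (n₀−1)/N) = 104.53 / 1.304 = 80.16
Round up: n = 81.

81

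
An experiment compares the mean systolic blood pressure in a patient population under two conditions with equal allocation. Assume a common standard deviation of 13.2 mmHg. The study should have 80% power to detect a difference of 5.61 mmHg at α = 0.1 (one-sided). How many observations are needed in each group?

50 per group

For two equal groups, n per group = 2·((z_α + z_β)·σ/δ)².
z_α = 1.282; z_β = 0.842 (power 80%).
n = 2 × (2.124 × 13.2 / 5.61)² = 2 × 24.98 = 49.96
Round up: n = 50 per group.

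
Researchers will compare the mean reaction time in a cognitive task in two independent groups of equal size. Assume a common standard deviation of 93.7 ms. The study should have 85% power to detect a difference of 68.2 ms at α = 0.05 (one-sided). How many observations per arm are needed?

For two equal groups, n per group = 2·((z_α + z_β)·σ/δ)².
z_α = 1.645; z_β = 1.036 (power 85%).
n = 2 × (2.681 × 93.7 / 68.2)² = 2 × 13.57 = 27.14
Round up: n = 28 per group.

28 per group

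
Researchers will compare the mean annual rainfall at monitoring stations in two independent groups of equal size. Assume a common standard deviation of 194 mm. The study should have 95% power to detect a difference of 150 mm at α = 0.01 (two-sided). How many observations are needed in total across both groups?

For two equal groups, n per group = 2·((z_{α/2} + z_β)·σ/δ)².
z_{α/2} = 2.576; z_β = 1.645 (power 95%).
n = 2 × (4.221 × 194 / 150)² = 2 × 29.80 = 59.60
Round up: n = 60 per group.
Total across both groups: 2 × 60 = 120.

120 total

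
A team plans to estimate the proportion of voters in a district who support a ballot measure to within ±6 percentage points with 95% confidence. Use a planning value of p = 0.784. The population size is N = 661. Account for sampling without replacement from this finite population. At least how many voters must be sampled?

n = 143

For a proportion with margin E = 0.06 at 95% confidence, z = 1.960.
n = p̂(1−p̂)(z/E)² = 0.784 × 0.216 × (1.960/0.06)² = 180.71 — call this n₀.
Finite-population correction with N = 661: n = n₀ / (1 + (n₀−1)/N) = 180.71 / 1.272 = 142.07
Round up: n = 143.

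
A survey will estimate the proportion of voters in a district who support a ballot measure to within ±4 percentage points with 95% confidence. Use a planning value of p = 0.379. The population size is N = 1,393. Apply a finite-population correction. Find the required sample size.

For a proportion with margin E = 0.04 at 95% confidence, z = 1.960.
n = p̂(1−p̂)(z/E)² = 0.379 × 0.621 × (1.960/0.04)² = 565.10 — call this n₀.
Finite-population correction with N = 1,393: n = n₀ / (1 + (n₀−1)/N) = 565.10 / 1.405 = 402.21
Round up: n = 403.

403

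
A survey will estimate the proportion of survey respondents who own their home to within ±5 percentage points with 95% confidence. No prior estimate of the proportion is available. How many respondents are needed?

For a proportion with margin E = 0.05 at 95% confidence, z = 1.960.
With no prior estimate, use p = 0.5, which maximizes p(1−p) at 0.25.
n = 0.25 × (z/E)² = 0.25 × (1.960/0.05)² = 384.16
Round up: n = 385.

385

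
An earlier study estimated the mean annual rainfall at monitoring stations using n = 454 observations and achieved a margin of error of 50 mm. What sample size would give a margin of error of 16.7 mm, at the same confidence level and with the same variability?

4070

Margin of error scales as 1/√n, so n₂ = n₁·(E₁/E₂)².
n₂ = 454 × (50/16.7)² = 454 × 8.964 = 4069.66
Round up: n₂ = 4070.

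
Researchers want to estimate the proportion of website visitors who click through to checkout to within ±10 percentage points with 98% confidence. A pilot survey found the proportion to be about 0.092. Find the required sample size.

n = 46

For a proportion with margin E = 0.1 at 98% confidence, z = 2.326.
n = p̂(1−p̂)(z/E)² = 0.092 × 0.908 × (2.326/0.1)² = 45.20
Round up: n = 46.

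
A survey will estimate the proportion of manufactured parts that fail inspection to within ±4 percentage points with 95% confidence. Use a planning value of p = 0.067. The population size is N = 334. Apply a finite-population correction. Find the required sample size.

104

For a proportion with margin E = 0.04 at 95% confidence, z = 1.960.
n = p̂(1−p̂)(z/E)² = 0.067 × 0.933 × (1.960/0.04)² = 150.09 — call this n₀.
Finite-population correction with N = 334: n = n₀ / (1 + (n₀−1)/N) = 150.09 / 1.446 = 103.80
Round up: n = 104.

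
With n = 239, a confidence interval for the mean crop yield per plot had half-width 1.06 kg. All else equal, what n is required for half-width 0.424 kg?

n = 1494

Margin of error scales as 1/√n, so n₂ = n₁·(E₁/E₂)².
n₂ = 239 × (1.06/0.424)² = 239 × 6.25 = 1493.75
Round up: n₂ = 1494.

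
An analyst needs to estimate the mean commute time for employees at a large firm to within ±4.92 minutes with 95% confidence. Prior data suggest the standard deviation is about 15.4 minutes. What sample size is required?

For a mean, the margin of error is E = z·σ/√n, so n = (zσ/E)².
At 95% confidence, z = 1.960.
n = (1.960 × 15.4 / 4.92)² = 37.64
Round up: n = 38.

38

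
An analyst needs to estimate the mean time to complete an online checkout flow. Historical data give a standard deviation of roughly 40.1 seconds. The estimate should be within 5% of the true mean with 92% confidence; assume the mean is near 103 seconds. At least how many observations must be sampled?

For a mean, the margin of error is E = z·σ/√n, so n = (zσ/E)².
At 92% confidence, z = 1.751.
E = 5% of 103 = 5.15 seconds.
n = (1.751 × 40.1 / 5.15)² = 185.89
Round up: n = 186.

186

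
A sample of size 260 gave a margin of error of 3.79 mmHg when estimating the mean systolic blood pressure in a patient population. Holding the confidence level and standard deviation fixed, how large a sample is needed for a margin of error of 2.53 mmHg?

Margin of error scales as 1/√n, so n₂ = n₁·(E₁/E₂)².
n₂ = 260 × (3.79/2.53)² = 260 × 2.244 = 583.44
Round up: n₂ = 584.

n = 584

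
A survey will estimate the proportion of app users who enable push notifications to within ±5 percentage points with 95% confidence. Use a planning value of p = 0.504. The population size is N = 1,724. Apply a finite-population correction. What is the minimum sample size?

For a proportion with margin E = 0.05 at 95% confidence, z = 1.960.
n = p̂(1−p̂)(z/E)² = 0.504 × 0.496 × (1.960/0.05)² = 384.14 — call this n₀.
Finite-population correction with N = 1,724: n = n₀ / (1 + (n₀−1)/N) = 384.14 / 1.222 = 314.35
Round up: n = 315.

315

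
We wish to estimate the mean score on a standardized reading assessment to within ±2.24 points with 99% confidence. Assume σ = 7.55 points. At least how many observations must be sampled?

For a mean, the margin of error is E = z·σ/√n, so n = (zσ/E)².
At 99% confidence, z = 2.576.
n = (2.576 × 7.55 / 2.24)² = 75.39
Round up: n = 76.

n = 76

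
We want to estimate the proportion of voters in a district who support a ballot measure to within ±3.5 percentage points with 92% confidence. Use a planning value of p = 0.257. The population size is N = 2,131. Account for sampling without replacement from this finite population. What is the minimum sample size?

391

For a proportion with margin E = 0.035 at 92% confidence, z = 1.751.
n = p̂(1−p̂)(z/E)² = 0.257 × 0.743 × (1.751/0.035)² = 477.92 — call this n₀.
Finite-population correction with N = 2,131: n = n₀ / (1 + (n₀−1)/N) = 477.92 / 1.224 = 390.46
Round up: n = 391.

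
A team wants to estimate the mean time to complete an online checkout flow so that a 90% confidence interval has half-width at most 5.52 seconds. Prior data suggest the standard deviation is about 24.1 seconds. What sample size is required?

For a mean, the margin of error is E = z·σ/√n, so n = (zσ/E)².
At 90% confidence, z = 1.645.
n = (1.645 × 24.1 / 5.52)² = 51.58
Round up: n = 52.

52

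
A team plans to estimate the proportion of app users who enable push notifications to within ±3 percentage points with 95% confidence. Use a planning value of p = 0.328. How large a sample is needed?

941

For a proportion with margin E = 0.03 at 95% confidence, z = 1.960.
n = p̂(1−p̂)(z/E)² = 0.328 × 0.672 × (1.960/0.03)² = 940.83
Round up: n = 941.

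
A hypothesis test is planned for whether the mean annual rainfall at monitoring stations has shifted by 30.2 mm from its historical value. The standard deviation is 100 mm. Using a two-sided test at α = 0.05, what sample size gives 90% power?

For a one-sample z-test, n = ((z_{α/2} + z_β)·σ/δ)².
z_{α/2} = 1.960 (two-sided α = 0.05); z_β = 1.282 (power 90% → β = 0.1).
n = (3.242 × 100 / 30.2)² = 115.24
Round up: n = 116.

116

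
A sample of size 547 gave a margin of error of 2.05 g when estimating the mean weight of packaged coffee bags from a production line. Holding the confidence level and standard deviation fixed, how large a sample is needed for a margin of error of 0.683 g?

n = 4928

Margin of error scales as 1/√n, so n₂ = n₁·(E₁/E₂)².
n₂ = 547 × (2.05/0.683)² = 547 × 9.009 = 4927.92
Round up: n₂ = 4928.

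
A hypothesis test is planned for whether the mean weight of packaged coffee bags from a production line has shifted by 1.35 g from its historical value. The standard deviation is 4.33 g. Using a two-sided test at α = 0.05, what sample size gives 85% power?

93

For a one-sample z-test, n = ((z_{α/2} + z_β)·σ/δ)².
z_{α/2} = 1.960 (two-sided α = 0.05); z_β = 1.036 (power 85% → β = 0.15).
n = (2.996 × 4.33 / 1.35)² = 92.34
Round up: n = 93.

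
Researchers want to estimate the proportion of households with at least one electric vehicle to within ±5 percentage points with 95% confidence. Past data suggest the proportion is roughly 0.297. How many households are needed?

For a proportion with margin E = 0.05 at 95% confidence, z = 1.960.
n = p̂(1−p̂)(z/E)² = 0.297 × 0.703 × (1.960/0.05)² = 320.84
Round up: n = 321.

321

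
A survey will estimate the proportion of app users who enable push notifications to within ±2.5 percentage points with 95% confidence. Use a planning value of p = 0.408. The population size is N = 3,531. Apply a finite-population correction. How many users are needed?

For a proportion with margin E = 0.025 at 95% confidence, z = 1.960.
n = p̂(1−p̂)(z/E)² = 0.408 × 0.592 × (1.960/0.025)² = 1484.62 — call this n₀.
Finite-population correction with N = 3,531: n = n₀ / (1 + (n₀−1)/N) = 1484.62 / 1.42 = 1045.51
Round up: n = 1046.

1046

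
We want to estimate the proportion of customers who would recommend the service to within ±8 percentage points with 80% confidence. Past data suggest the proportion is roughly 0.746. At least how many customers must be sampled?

n = 49

For a proportion with margin E = 0.08 at 80% confidence, z = 1.282.
n = p̂(1−p̂)(z/E)² = 0.746 × 0.254 × (1.282/0.08)² = 48.66
Round up: n = 49.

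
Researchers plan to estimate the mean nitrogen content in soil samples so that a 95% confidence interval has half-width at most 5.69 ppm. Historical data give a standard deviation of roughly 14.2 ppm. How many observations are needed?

For a mean, the margin of error is E = z·σ/√n, so n = (zσ/E)².
At 95% confidence, z = 1.960.
n = (1.960 × 14.2 / 5.69)² = 23.93
Round up: n = 24.

24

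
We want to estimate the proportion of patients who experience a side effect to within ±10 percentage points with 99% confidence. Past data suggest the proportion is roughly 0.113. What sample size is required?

For a proportion with margin E = 0.1 at 99% confidence, z = 2.576.
n = p̂(1−p̂)(z/E)² = 0.113 × 0.887 × (2.576/0.1)² = 66.51
Round up: n = 67.

n = 67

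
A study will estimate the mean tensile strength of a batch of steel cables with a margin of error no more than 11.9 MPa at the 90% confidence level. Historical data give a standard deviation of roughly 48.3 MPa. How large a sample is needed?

45

For a mean, the margin of error is E = z·σ/√n, so n = (zσ/E)².
At 90% confidence, z = 1.645.
n = (1.645 × 48.3 / 11.9)² = 44.58
Round up: n = 45.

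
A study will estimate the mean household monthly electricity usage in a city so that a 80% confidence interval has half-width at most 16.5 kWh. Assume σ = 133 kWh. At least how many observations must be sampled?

n = 107

For a mean, the margin of error is E = z·σ/√n, so n = (zσ/E)².
At 80% confidence, z = 1.282.
n = (1.282 × 133 / 16.5)² = 106.79
Round up: n = 107.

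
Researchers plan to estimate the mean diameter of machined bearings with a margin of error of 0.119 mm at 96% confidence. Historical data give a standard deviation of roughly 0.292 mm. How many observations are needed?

26

For a mean, the margin of error is E = z·σ/√n, so n = (zσ/E)².
At 96% confidence, z = 2.054.
n = (2.054 × 0.292 / 0.119)² = 25.40
Round up: n = 26.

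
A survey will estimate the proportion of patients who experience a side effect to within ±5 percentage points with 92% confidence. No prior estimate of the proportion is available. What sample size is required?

307

For a proportion with margin E = 0.05 at 92% confidence, z = 1.751.
With no prior estimate, use p = 0.5, which maximizes p(1−p) at 0.25.
n = 0.25 × (z/E)² = 0.25 × (1.751/0.05)² = 306.60
Round up: n = 307.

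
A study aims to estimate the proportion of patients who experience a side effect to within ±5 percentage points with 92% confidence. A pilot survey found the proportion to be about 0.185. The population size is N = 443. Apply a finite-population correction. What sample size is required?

For a proportion with margin E = 0.05 at 92% confidence, z = 1.751.
n = p̂(1−p̂)(z/E)² = 0.185 × 0.815 × (1.751/0.05)² = 184.91 — call this n₀.
Finite-population correction with N = 443: n = n₀ / (1 + (n₀−1)/N) = 184.91 / 1.415 = 130.68
Round up: n = 131.

n = 131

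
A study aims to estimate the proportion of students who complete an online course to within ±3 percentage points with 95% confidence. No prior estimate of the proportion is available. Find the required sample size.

1068

For a proportion with margin E = 0.03 at 95% confidence, z = 1.960.
With no prior estimate, use p = 0.5, which maximizes p(1−p) at 0.25.
n = 0.25 × (z/E)² = 0.25 × (1.960/0.03)² = 1067.11
Round up: n = 1068.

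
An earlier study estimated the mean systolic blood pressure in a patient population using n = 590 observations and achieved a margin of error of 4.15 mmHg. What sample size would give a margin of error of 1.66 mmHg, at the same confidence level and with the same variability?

n = 3688

Margin of error scales as 1/√n, so n₂ = n₁·(E₁/E₂)².
n₂ = 590 × (4.15/1.66)² = 590 × 6.25 = 3687.50
Round up: n₂ = 3688.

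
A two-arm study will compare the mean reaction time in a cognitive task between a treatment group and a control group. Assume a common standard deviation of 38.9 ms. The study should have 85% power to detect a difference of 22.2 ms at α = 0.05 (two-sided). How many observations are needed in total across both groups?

For two equal groups, n per group = 2·((z_{α/2} + z_β)·σ/δ)².
z_{α/2} = 1.960; z_β = 1.036 (power 85%).
n = 2 × (2.996 × 38.9 / 22.2)² = 2 × 27.56 = 55.12
Round up: n = 56 per group.
Total across both groups: 2 × 56 = 112.

112 total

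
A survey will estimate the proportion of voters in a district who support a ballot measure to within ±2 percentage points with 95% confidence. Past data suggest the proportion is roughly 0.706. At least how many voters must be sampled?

For a proportion with margin E = 0.02 at 95% confidence, z = 1.960.
n = p̂(1−p̂)(z/E)² = 0.706 × 0.294 × (1.960/0.02)² = 1993.44
Round up: n = 1994.

1994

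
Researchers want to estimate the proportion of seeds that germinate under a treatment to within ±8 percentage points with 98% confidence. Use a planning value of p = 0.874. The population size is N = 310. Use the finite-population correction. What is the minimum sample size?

n = 72

For a proportion with margin E = 0.08 at 98% confidence, z = 2.326.
n = p̂(1−p̂)(z/E)² = 0.874 × 0.126 × (2.326/0.08)² = 93.09 — call this n₀.
Finite-population correction with N = 310: n = n₀ / (1 + (n₀−1)/N) = 93.09 / 1.297 = 71.77
Round up: n = 72.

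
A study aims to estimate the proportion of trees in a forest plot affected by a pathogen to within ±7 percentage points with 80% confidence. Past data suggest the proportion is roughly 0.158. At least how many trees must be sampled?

n = 45

For a proportion with margin E = 0.07 at 80% confidence, z = 1.282.
n = p̂(1−p̂)(z/E)² = 0.158 × 0.842 × (1.282/0.07)² = 44.62
Round up: n = 45.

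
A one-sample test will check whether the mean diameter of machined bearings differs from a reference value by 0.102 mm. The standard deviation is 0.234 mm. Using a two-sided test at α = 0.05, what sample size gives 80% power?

For a one-sample z-test, n = ((z_{α/2} + z_β)·σ/δ)².
z_{α/2} = 1.960 (two-sided α = 0.05); z_β = 0.842 (power 80% → β = 0.2).
n = (2.802 × 0.234 / 0.102)² = 41.32
Round up: n = 42.

n = 42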